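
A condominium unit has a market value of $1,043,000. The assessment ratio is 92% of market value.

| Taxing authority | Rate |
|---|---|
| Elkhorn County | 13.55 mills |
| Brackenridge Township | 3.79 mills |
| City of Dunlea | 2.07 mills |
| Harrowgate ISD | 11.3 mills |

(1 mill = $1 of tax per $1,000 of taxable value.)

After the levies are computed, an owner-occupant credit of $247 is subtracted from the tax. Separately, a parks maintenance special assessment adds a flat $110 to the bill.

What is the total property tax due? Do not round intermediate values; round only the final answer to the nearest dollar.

$29,331

Assessed value = $1,043,000 × 0.92 = $959,560
Elkhorn County: $959,560 × 0.01355 = $13,002.038
Brackenridge Township: $959,560 × 0.00379 = $3,636.7324
City of Dunlea: $959,560 × 0.00207 = $1,986.2892
Harrowgate ISD: $959,560 × 0.0113 = $10,843.028
Levies subtotal = $29,468.0876
After credit = $29,468.0876 − $247 = $29,221.0876
Total = $29,221.0876 + $110 = $29,331.0876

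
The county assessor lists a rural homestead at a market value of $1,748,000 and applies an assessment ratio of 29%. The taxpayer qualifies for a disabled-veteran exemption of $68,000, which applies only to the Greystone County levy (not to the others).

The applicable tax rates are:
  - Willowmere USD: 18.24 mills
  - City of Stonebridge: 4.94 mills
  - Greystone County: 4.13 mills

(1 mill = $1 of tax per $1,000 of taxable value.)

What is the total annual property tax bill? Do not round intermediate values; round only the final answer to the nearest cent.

$13,563.15

Assessed value = $1,748,000 × 0.29 = $506,920
Willowmere USD: $506,920 × 0.01824 = $9,246.2208
City of Stonebridge: $506,920 × 0.00494 = $2,504.1848
Greystone County: ($506,920 − $68,000) × 0.00413 = $438,920 × 0.00413 = $1,812.7396
Total = $13,563.1452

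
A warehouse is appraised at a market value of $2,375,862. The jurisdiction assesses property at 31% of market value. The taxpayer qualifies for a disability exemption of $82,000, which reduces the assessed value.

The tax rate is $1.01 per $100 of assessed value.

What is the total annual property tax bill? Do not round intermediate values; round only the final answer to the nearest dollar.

$6,611

Assessed value = $2,375,862 × 0.31 = $736,517.22
Taxable value = $736,517.22 − $82,000 = $654,517.22
Tax = $654,517.22 × 0.0101 = $6,610.623922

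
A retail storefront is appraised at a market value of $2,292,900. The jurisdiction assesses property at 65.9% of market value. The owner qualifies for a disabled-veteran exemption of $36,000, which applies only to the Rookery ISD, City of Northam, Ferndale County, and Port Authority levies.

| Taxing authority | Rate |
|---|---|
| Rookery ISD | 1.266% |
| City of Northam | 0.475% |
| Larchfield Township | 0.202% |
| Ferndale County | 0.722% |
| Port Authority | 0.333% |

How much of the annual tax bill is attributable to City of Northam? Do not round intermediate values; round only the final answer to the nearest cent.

$7,006.35

Assessed value = $2,292,900 × 0.659 = $1,511,021.1
City of Northam taxable value = $1,511,021.1 − $36,000 = $1,475,021.1
City of Northam levy = $1,475,021.1 × 0.00475 = $7,006.350225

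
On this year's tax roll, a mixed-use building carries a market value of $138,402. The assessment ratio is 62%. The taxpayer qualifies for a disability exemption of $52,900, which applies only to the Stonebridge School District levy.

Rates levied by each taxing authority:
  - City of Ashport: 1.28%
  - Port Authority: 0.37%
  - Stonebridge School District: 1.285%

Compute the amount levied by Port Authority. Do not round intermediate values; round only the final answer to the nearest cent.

$317.49

Assessed value = $138,402 × 0.62 = $85,809.24
Port Authority taxable value = $85,809.24 (exemption does not apply)
Port Authority levy = $85,809.24 × 0.0037 = $317.494188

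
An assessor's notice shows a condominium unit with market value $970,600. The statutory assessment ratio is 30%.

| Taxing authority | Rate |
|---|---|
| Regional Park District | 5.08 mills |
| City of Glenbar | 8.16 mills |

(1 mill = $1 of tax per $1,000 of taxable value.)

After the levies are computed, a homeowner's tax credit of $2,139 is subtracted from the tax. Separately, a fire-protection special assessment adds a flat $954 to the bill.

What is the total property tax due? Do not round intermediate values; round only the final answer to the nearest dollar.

Assessed value = $970,600 × 0.3 = $291,180
Regional Park District: $291,180 × 0.00508 = $1,479.1944
City of Glenbar: $291,180 × 0.00816 = $2,376.0288
Levies subtotal = $3,855.2232
After credit = $3,855.2232 − $2,139 = $1,716.2232
Total = $1,716.2232 + $954 = $2,670.2232

$2,670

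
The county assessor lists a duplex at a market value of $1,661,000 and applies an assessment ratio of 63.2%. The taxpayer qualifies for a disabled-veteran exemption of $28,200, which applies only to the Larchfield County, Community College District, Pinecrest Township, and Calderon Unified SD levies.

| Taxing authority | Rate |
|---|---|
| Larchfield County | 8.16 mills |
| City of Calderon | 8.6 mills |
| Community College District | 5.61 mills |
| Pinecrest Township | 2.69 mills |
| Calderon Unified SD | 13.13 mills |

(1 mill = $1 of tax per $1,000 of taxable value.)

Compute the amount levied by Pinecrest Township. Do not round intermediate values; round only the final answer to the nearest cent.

Assessed value = $1,661,000 × 0.632 = $1,049,752
Pinecrest Township taxable value = $1,049,752 − $28,200 = $1,021,552
Pinecrest Township levy = $1,021,552 × 0.00269 = $2,747.97488

$2,747.97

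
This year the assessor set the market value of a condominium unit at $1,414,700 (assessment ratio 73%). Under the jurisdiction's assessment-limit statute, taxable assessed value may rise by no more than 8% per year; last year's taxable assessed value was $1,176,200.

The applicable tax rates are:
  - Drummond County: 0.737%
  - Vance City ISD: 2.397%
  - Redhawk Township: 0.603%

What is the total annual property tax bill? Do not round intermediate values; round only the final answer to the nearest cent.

$38,593.16

Uncapped assessed value = $1,414,700 × 0.73 = $1,032,731
Cap limit = $1,176,200 × 1.08 = $1,270,296
Taxable assessed value = min($1,032,731, $1,270,296) = $1,032,731 (cap does not bind)
Drummond County: $1,032,731 × 0.00737 = $7,611.22747
Vance City ISD: $1,032,731 × 0.02397 = $24,754.56207
Redhawk Township: $1,032,731 × 0.00603 = $6,227.36793
Total = $38,593.15747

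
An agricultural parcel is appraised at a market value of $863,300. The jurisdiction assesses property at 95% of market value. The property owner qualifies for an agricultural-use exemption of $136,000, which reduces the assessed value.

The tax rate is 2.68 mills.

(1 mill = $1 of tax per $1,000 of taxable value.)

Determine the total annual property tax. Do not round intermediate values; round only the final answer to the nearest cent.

$1,833.48

Assessed value = $863,300 × 0.95 = $820,135
Taxable value = $820,135 − $136,000 = $684,135
Tax = $684,135 × 0.00268 = $1,833.4818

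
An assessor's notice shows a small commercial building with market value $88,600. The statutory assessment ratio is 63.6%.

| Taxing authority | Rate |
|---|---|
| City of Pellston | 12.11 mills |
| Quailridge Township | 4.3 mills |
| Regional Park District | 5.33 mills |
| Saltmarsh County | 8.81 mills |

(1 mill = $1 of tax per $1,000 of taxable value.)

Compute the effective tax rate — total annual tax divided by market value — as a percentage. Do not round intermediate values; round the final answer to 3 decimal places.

1.943%

Assessed value = $88,600 × 0.636 = $56,349.6
City of Pellston: $56,349.6 × 0.01211 = $682.393656
Quailridge Township: $56,349.6 × 0.0043 = $242.30328
Regional Park District: $56,349.6 × 0.00533 = $300.343368
Saltmarsh County: $56,349.6 × 0.00881 = $496.439976
Total tax = $1,721.48028
Effective rate = $1,721.48028 ÷ $88,600 = 1.943% of market value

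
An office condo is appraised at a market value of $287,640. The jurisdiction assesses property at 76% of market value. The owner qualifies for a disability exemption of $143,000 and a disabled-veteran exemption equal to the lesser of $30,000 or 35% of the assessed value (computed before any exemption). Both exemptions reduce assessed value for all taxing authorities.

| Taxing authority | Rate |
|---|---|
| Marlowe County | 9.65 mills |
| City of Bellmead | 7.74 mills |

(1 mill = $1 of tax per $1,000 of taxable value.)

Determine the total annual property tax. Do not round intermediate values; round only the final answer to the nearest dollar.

Assessed value = $287,640 × 0.76 = $218,606.4
Disabled-veteran exemption = min($30,000, 35% × $218,606.4) = min($30,000, $76,512.24) = $30,000 (dollar cap binds)
Taxable value = $218,606.4 − $143,000 − $30,000 = $45,606.4
Marlowe County: $45,606.4 × 0.00965 = $440.10176
City of Bellmead: $45,606.4 × 0.00774 = $352.993536
Total = $793.095296

$793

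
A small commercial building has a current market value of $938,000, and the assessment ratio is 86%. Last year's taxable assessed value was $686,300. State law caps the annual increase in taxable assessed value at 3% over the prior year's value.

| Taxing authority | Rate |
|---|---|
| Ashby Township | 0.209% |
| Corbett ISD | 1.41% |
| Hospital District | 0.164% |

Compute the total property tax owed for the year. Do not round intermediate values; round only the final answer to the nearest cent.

Uncapped assessed value = $938,000 × 0.86 = $806,680
Cap limit = $686,300 × 1.03 = $706,889
Taxable assessed value = min($806,680, $706,889) = $706,889 (cap binds)
Ashby Township: $706,889 × 0.00209 = $1,477.39801
Corbett ISD: $706,889 × 0.0141 = $9,967.1349
Hospital District: $706,889 × 0.00164 = $1,159.29796
Total = $12,603.83087

$12,603.83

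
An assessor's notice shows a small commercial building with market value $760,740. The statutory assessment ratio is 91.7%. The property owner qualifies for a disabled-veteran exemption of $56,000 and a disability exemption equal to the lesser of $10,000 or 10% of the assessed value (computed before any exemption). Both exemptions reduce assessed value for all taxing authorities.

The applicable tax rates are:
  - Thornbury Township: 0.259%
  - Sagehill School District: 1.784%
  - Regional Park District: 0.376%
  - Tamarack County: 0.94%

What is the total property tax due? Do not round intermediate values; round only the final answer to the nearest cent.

$21,215.40

Assessed value = $760,740 × 0.917 = $697,598.58
Disability exemption = min($10,000, 10% × $697,598.58) = min($10,000, $69,759.858) = $10,000 (dollar cap binds)
Taxable value = $697,598.58 − $56,000 − $10,000 = $631,598.58
Thornbury Township: $631,598.58 × 0.00259 = $1,635.8403222
Sagehill School District: $631,598.58 × 0.01784 = $11,267.7186672
Regional Park District: $631,598.58 × 0.00376 = $2,374.8106608
Tamarack County: $631,598.58 × 0.0094 = $5,937.026652
Total = $21,215.3963022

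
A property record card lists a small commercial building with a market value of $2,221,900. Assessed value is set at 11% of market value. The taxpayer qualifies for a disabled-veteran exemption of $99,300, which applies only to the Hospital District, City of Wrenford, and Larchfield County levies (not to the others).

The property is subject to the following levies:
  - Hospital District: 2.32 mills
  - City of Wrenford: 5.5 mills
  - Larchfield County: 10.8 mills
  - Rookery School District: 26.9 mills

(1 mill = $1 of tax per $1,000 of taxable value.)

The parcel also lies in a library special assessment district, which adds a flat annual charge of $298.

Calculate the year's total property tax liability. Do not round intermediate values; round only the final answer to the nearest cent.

Assessed value = $2,221,900 × 0.11 = $244,409
Hospital District: ($244,409 − $99,300) × 0.00232 = $145,109 × 0.00232 = $336.65288
City of Wrenford: ($244,409 − $99,300) × 0.0055 = $145,109 × 0.0055 = $798.0995
Larchfield County: ($244,409 − $99,300) × 0.0108 = $145,109 × 0.0108 = $1,567.1772
Rookery School District: $244,409 × 0.0269 = $6,574.6021
Levies subtotal = $9,276.53168
Total = $9,276.53168 + $298 = $9,574.53168

$9,574.53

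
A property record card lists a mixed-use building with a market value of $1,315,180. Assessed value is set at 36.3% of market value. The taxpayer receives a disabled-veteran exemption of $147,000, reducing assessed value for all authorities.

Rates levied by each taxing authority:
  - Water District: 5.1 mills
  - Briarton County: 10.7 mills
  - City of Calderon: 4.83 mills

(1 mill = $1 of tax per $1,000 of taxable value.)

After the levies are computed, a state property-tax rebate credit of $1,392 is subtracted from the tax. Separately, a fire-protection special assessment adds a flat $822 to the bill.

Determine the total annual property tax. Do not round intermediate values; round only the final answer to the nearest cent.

$6,246.37

Assessed value = $1,315,180 × 0.363 = $477,410.34
Taxable value = $477,410.34 − $147,000 = $330,410.34
Water District: $330,410.34 × 0.0051 = $1,685.092734
Briarton County: $330,410.34 × 0.0107 = $3,535.390638
City of Calderon: $330,410.34 × 0.00483 = $1,595.8819422
Levies subtotal = $6,816.3653142
After credit = $6,816.3653142 − $1,392 = $5,424.3653142
Total = $5,424.3653142 + $822 = $6,246.3653142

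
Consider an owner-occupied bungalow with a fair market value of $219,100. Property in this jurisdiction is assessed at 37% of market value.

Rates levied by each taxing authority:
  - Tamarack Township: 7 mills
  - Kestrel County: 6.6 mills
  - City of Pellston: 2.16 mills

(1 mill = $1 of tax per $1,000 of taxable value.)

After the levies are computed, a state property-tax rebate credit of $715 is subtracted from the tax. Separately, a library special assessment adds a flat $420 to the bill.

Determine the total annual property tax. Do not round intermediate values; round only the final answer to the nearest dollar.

Assessed value = $219,100 × 0.37 = $81,067
Tamarack Township: $81,067 × 0.007 = $567.469
Kestrel County: $81,067 × 0.0066 = $535.0422
City of Pellston: $81,067 × 0.00216 = $175.10472
Levies subtotal = $1,277.61592
After credit = $1,277.61592 − $715 = $562.61592
Total = $562.61592 + $420 = $982.61592

$983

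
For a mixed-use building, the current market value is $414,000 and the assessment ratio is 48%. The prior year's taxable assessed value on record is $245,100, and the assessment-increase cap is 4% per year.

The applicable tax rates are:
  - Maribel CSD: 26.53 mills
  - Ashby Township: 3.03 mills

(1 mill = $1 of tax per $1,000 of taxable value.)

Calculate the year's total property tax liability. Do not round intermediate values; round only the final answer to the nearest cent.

Uncapped assessed value = $414,000 × 0.48 = $198,720
Cap limit = $245,100 × 1.04 = $254,904
Taxable assessed value = min($198,720, $254,904) = $198,720 (cap does not bind)
Maribel CSD: $198,720 × 0.02653 = $5,272.0416
Ashby Township: $198,720 × 0.00303 = $602.1216
Total = $5,874.1632

$5,874.16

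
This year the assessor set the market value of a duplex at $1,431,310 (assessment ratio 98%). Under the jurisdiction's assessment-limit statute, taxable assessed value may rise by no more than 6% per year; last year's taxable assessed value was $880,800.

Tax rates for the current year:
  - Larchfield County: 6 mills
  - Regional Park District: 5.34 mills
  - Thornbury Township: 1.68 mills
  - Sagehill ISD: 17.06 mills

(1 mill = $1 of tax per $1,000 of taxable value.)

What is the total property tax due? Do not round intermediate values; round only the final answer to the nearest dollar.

Uncapped assessed value = $1,431,310 × 0.98 = $1,402,683.8
Cap limit = $880,800 × 1.06 = $933,648
Taxable assessed value = min($1,402,683.8, $933,648) = $933,648 (cap binds)
Larchfield County: $933,648 × 0.006 = $5,601.888
Regional Park District: $933,648 × 0.00534 = $4,985.68032
Thornbury Township: $933,648 × 0.00168 = $1,568.52864
Sagehill ISD: $933,648 × 0.01706 = $15,928.03488
Total = $28,084.13184

$28,084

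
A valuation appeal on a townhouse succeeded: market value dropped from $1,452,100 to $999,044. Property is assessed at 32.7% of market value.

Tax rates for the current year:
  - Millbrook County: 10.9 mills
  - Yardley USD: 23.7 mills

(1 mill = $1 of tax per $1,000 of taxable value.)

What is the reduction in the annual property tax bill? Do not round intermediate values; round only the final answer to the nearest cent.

$5,125.97

Old assessed value = $1,452,100 × 0.327 = $474,836.7
New assessed value = $999,044 × 0.327 = $326,687.388
Combined rate = 0.0109 + 0.0237 = 0.0346
Old tax = $474,836.7 × 0.0346 = $16,429.34982
New tax = $326,687.388 × 0.0346 = $11,303.3836248
Reduction = $16,429.34982 − $11,303.3836248 = $5,125.9661952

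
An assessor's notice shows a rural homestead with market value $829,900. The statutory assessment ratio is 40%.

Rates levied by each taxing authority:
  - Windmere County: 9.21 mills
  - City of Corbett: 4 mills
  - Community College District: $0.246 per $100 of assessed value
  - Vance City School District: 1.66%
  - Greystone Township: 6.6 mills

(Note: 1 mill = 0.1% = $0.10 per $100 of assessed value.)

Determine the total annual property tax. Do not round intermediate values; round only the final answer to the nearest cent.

Assessed value = $829,900 × 0.4 = $331,960
Windmere County: $331,960 × 0.00921 = $3,057.3516
City of Corbett: $331,960 × 0.004 = $1,327.84
Community College District: $331,960 × 0.00246 = $816.6216
Vance City School District: $331,960 × 0.0166 = $5,510.536
Greystone Township: $331,960 × 0.0066 = $2,190.936
Total = $12,903.2852

$12,903.29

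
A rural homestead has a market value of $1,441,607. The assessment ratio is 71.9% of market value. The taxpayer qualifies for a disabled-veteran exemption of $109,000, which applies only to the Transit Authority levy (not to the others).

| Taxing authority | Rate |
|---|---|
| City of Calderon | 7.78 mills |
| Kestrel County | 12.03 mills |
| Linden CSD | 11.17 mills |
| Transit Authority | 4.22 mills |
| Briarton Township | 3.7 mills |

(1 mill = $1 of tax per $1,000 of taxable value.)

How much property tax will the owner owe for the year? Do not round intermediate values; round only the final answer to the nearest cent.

Assessed value = $1,441,607 × 0.719 = $1,036,515.433
City of Calderon: $1,036,515.433 × 0.00778 = $8,064.09006874
Kestrel County: $1,036,515.433 × 0.01203 = $12,469.28065899
Linden CSD: $1,036,515.433 × 0.01117 = $11,577.87738661
Transit Authority: ($1,036,515.433 − $109,000) × 0.00422 = $927,515.433 × 0.00422 = $3,914.11512726
Briarton Township: $1,036,515.433 × 0.0037 = $3,835.1071021
Total = $39,860.4703437

$39,860.47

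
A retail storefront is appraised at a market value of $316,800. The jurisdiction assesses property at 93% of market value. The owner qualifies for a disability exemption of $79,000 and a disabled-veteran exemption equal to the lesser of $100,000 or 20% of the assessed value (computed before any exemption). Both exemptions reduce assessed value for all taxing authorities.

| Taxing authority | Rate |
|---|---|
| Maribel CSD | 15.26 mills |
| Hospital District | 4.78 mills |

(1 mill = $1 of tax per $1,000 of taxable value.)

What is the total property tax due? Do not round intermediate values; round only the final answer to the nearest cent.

$3,140.25

Assessed value = $316,800 × 0.93 = $294,624
Disabled-veteran exemption = min($100,000, 20% × $294,624) = min($100,000, $58,924.8) = $58,924.8 (percentage binds)
Taxable value = $294,624 − $79,000 − $58,924.8 = $156,699.2
Maribel CSD: $156,699.2 × 0.01526 = $2,391.229792
Hospital District: $156,699.2 × 0.00478 = $749.022176
Total = $3,140.251968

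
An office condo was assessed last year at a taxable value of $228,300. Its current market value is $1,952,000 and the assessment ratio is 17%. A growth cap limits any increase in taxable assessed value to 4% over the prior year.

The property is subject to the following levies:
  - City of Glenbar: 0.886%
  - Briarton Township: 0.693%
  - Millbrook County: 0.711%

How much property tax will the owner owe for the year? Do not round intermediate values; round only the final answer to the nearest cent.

$5,437.19

Uncapped assessed value = $1,952,000 × 0.17 = $331,840
Cap limit = $228,300 × 1.04 = $237,432
Taxable assessed value = min($331,840, $237,432) = $237,432 (cap binds)
City of Glenbar: $237,432 × 0.00886 = $2,103.64752
Briarton Township: $237,432 × 0.00693 = $1,645.40376
Millbrook County: $237,432 × 0.00711 = $1,688.14152
Total = $5,437.1928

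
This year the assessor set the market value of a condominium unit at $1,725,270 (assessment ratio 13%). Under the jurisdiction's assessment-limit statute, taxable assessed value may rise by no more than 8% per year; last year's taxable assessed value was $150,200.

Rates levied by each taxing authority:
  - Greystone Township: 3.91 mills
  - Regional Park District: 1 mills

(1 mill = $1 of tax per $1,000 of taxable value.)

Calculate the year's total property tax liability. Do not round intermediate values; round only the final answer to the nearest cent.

Uncapped assessed value = $1,725,270 × 0.13 = $224,285.1
Cap limit = $150,200 × 1.08 = $162,216
Taxable assessed value = min($224,285.1, $162,216) = $162,216 (cap binds)
Greystone Township: $162,216 × 0.00391 = $634.26456
Regional Park District: $162,216 × 0.001 = $162.216
Total = $796.48056

$796.48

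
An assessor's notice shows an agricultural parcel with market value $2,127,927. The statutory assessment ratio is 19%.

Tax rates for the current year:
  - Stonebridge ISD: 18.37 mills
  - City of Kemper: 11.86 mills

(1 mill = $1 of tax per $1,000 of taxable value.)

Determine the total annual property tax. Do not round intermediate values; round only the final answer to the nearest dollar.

Assessed value = $2,127,927 × 0.19 = $404,306.13
Stonebridge ISD: $404,306.13 × 0.01837 = $7,427.1036081
City of Kemper: $404,306.13 × 0.01186 = $4,795.0707018
Total = $7,427.1036081 + $4,795.0707018 = $12,222.1743099

$12,222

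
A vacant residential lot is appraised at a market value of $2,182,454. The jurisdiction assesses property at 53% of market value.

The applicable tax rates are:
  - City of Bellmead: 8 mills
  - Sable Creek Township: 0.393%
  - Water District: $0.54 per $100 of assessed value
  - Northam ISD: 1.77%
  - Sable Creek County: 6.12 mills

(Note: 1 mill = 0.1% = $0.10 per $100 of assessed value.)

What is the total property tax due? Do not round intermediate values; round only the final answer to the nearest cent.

$47,598.23

Assessed value = $2,182,454 × 0.53 = $1,156,700.62
City of Bellmead: $1,156,700.62 × 0.008 = $9,253.60496
Sable Creek Township: $1,156,700.62 × 0.00393 = $4,545.8334366
Water District: $1,156,700.62 × 0.0054 = $6,246.183348
Northam ISD: $1,156,700.62 × 0.0177 = $20,473.600974
Sable Creek County: $1,156,700.62 × 0.00612 = $7,079.0077944
Total = $47,598.230513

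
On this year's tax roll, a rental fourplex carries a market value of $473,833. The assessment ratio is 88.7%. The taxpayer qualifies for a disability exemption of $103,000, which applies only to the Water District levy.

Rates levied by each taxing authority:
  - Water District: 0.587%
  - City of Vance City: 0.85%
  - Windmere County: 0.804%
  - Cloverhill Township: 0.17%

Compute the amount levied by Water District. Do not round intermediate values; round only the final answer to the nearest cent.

Assessed value = $473,833 × 0.887 = $420,289.871
Water District taxable value = $420,289.871 − $103,000 = $317,289.871
Water District levy = $317,289.871 × 0.00587 = $1,862.49154277

$1,862.49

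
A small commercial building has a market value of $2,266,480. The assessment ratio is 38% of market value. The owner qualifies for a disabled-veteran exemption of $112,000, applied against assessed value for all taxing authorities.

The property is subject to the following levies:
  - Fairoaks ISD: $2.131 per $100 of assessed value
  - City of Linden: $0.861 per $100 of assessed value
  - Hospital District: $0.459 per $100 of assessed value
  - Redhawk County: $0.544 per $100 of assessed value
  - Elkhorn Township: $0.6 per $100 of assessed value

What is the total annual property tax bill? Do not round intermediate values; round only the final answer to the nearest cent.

Assessed value = $2,266,480 × 0.38 = $861,262.4
Taxable value = $861,262.4 − $112,000 = $749,262.4
Fairoaks ISD: $749,262.4 × 0.02131 = $15,966.781744
City of Linden: $749,262.4 × 0.00861 = $6,451.149264
Hospital District: $749,262.4 × 0.00459 = $3,439.114416
Redhawk County: $749,262.4 × 0.00544 = $4,075.987456
Elkhorn Township: $749,262.4 × 0.006 = $4,495.5744
Total = $15,966.781744 + $6,451.149264 + $3,439.114416 + $4,075.987456 + $4,495.5744 = $34,428.60728

$34,428.61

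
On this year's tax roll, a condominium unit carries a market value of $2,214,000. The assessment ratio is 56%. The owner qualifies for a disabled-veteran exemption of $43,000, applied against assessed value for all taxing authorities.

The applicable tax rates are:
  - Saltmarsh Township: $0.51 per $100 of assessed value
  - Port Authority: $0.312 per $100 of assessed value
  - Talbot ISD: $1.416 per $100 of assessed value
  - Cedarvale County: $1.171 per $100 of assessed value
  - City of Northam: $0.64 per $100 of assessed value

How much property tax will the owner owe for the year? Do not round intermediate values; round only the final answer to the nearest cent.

$48,460.05

Assessed value = $2,214,000 × 0.56 = $1,239,840
Taxable value = $1,239,840 − $43,000 = $1,196,840
Saltmarsh Township: $1,196,840 × 0.0051 = $6,103.884
Port Authority: $1,196,840 × 0.00312 = $3,734.1408
Talbot ISD: $1,196,840 × 0.01416 = $16,947.2544
Cedarvale County: $1,196,840 × 0.01171 = $14,014.9964
City of Northam: $1,196,840 × 0.0064 = $7,659.776
Total = $6,103.884 + $3,734.1408 + $16,947.2544 + $14,014.9964 + $7,659.776 = $48,460.0516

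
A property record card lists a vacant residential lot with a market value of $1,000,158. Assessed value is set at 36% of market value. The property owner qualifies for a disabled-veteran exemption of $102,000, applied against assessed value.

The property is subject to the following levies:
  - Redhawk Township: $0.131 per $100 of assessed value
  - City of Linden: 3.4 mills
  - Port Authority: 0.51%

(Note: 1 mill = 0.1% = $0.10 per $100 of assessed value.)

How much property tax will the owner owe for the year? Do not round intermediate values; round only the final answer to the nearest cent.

Assessed value = $1,000,158 × 0.36 = $360,056.88
Taxable value = $360,056.88 − $102,000 = $258,056.88
Redhawk Township: $258,056.88 × 0.00131 = $338.0545128
City of Linden: $258,056.88 × 0.0034 = $877.393392
Port Authority: $258,056.88 × 0.0051 = $1,316.090088
Total = $2,531.5379928

$2,531.54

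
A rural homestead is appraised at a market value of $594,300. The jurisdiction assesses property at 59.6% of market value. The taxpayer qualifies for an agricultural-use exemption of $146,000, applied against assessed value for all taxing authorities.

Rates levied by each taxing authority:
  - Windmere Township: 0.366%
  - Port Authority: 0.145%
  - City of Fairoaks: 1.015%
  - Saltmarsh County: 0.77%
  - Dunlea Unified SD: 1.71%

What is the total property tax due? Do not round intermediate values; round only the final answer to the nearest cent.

$8,340.60

Assessed value = $594,300 × 0.596 = $354,202.8
Taxable value = $354,202.8 − $146,000 = $208,202.8
Windmere Township: $208,202.8 × 0.00366 = $762.022248
Port Authority: $208,202.8 × 0.00145 = $301.89406
City of Fairoaks: $208,202.8 × 0.01015 = $2,113.25842
Saltmarsh County: $208,202.8 × 0.0077 = $1,603.16156
Dunlea Unified SD: $208,202.8 × 0.0171 = $3,560.26788
Total = $762.022248 + $301.89406 + $2,113.25842 + $1,603.16156 + $3,560.26788 = $8,340.604168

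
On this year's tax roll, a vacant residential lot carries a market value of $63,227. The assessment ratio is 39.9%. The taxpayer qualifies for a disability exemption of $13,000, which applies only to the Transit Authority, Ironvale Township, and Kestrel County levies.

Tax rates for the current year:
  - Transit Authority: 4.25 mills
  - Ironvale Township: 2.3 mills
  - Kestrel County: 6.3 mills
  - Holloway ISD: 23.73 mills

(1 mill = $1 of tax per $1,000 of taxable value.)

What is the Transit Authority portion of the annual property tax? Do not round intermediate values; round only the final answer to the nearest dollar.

Assessed value = $63,227 × 0.399 = $25,227.573
Transit Authority taxable value = $25,227.573 − $13,000 = $12,227.573
Transit Authority levy = $12,227.573 × 0.00425 = $51.96718525

$52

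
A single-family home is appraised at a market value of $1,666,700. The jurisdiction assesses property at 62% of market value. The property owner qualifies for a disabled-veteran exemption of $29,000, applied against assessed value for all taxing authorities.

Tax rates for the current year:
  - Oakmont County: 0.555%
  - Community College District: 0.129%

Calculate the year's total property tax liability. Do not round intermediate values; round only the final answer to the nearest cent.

Assessed value = $1,666,700 × 0.62 = $1,033,354
Taxable value = $1,033,354 − $29,000 = $1,004,354
Oakmont County: $1,004,354 × 0.00555 = $5,574.1647
Community College District: $1,004,354 × 0.00129 = $1,295.61666
Total = $5,574.1647 + $1,295.61666 = $6,869.78136

$6,869.78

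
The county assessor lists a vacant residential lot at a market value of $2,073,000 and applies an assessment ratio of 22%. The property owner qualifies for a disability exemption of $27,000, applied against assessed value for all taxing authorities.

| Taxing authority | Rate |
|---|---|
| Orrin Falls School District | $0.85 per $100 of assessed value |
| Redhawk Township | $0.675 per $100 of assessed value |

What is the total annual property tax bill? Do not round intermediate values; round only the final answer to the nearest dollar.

$6,543

Assessed value = $2,073,000 × 0.22 = $456,060
Taxable value = $456,060 − $27,000 = $429,060
Orrin Falls School District: $429,060 × 0.0085 = $3,647.01
Redhawk Township: $429,060 × 0.00675 = $2,896.155
Total = $3,647.01 + $2,896.155 = $6,543.165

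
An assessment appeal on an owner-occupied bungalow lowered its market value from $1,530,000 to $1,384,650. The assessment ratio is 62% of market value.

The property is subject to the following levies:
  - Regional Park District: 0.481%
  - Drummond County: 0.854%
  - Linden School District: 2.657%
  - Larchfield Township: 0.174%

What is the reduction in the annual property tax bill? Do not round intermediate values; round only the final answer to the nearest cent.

Old assessed value = $1,530,000 × 0.62 = $948,600
New assessed value = $1,384,650 × 0.62 = $858,483
Combined rate = 0.00481 + 0.00854 + 0.02657 + 0.00174 = 0.04166
Old tax = $948,600 × 0.04166 = $39,518.676
New tax = $858,483 × 0.04166 = $35,764.40178
Reduction = $39,518.676 − $35,764.40178 = $3,754.27422

$3,754.27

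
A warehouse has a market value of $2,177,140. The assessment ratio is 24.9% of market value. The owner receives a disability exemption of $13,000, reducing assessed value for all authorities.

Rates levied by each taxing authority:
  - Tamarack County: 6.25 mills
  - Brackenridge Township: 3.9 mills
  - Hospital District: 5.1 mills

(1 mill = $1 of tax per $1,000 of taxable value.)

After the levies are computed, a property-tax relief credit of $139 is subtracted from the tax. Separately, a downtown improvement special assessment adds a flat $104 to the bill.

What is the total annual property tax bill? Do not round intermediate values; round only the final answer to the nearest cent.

$8,033.89

Assessed value = $2,177,140 × 0.249 = $542,107.86
Taxable value = $542,107.86 − $13,000 = $529,107.86
Tamarack County: $529,107.86 × 0.00625 = $3,306.924125
Brackenridge Township: $529,107.86 × 0.0039 = $2,063.520654
Hospital District: $529,107.86 × 0.0051 = $2,698.450086
Levies subtotal = $8,068.894865
After credit = $8,068.894865 − $139 = $7,929.894865
Total = $7,929.894865 + $104 = $8,033.894865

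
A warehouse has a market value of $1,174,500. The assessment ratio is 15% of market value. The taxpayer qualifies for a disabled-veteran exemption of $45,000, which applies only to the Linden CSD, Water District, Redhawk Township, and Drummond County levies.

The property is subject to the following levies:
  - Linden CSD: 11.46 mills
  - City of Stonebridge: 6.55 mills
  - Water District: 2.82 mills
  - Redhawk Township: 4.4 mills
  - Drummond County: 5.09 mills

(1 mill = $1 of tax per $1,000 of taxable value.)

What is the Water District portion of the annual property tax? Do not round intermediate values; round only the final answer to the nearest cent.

Assessed value = $1,174,500 × 0.15 = $176,175
Water District taxable value = $176,175 − $45,000 = $131,175
Water District levy = $131,175 × 0.00282 = $369.9135

$369.91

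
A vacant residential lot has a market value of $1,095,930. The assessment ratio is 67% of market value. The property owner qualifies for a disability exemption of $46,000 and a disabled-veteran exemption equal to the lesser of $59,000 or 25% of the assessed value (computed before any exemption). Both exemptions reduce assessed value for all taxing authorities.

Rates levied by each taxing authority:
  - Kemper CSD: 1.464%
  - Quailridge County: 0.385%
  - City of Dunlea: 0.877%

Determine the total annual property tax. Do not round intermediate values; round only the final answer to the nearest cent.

$17,153.98

Assessed value = $1,095,930 × 0.67 = $734,273.1
Disabled-veteran exemption = min($59,000, 25% × $734,273.1) = min($59,000, $183,568.275) = $59,000 (dollar cap binds)
Taxable value = $734,273.1 − $46,000 − $59,000 = $629,273.1
Kemper CSD: $629,273.1 × 0.01464 = $9,212.558184
Quailridge County: $629,273.1 × 0.00385 = $2,422.701435
City of Dunlea: $629,273.1 × 0.00877 = $5,518.725087
Total = $17,153.984706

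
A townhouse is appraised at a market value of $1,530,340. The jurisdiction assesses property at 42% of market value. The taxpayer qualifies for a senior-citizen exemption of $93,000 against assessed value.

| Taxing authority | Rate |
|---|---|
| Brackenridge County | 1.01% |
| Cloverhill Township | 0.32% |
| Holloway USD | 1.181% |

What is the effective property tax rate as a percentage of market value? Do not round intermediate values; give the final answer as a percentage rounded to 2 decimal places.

Assessed value = $1,530,340 × 0.42 = $642,742.8
Taxable value = $642,742.8 − $93,000 = $549,742.8
Brackenridge County: $549,742.8 × 0.0101 = $5,552.40228
Cloverhill Township: $549,742.8 × 0.0032 = $1,759.17696
Holloway USD: $549,742.8 × 0.01181 = $6,492.462468
Total tax = $13,804.041708
Effective rate = $13,804.041708 ÷ $1,530,340 = 0.90% of market value

0.90%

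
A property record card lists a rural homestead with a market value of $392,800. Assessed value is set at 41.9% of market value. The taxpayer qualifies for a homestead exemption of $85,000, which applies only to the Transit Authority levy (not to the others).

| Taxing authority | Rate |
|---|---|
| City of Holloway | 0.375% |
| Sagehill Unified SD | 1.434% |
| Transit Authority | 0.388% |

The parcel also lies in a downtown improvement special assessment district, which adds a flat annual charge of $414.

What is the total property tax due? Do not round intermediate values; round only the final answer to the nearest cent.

$3,700.09

Assessed value = $392,800 × 0.419 = $164,583.2
City of Holloway: $164,583.2 × 0.00375 = $617.187
Sagehill Unified SD: $164,583.2 × 0.01434 = $2,360.123088
Transit Authority: ($164,583.2 − $85,000) × 0.00388 = $79,583.2 × 0.00388 = $308.782816
Levies subtotal = $3,286.092904
Total = $3,286.092904 + $414 = $3,700.092904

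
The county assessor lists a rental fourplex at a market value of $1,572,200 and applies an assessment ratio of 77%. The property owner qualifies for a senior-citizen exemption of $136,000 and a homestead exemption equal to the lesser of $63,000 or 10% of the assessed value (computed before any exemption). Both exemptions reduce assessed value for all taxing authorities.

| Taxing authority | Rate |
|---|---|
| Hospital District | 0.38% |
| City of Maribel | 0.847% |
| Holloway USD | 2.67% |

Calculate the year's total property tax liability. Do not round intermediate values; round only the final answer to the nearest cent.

$39,421.82

Assessed value = $1,572,200 × 0.77 = $1,210,594
Homestead exemption = min($63,000, 10% × $1,210,594) = min($63,000, $121,059.4) = $63,000 (dollar cap binds)
Taxable value = $1,210,594 − $136,000 − $63,000 = $1,011,594
Hospital District: $1,011,594 × 0.0038 = $3,844.0572
City of Maribel: $1,011,594 × 0.00847 = $8,568.20118
Holloway USD: $1,011,594 × 0.0267 = $27,009.5598
Total = $39,421.81818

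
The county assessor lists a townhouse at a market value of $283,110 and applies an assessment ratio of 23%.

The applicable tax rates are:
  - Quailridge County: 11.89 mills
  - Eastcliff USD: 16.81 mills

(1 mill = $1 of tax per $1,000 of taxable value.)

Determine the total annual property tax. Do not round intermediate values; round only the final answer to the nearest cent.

$1,868.81

Assessed value = $283,110 × 0.23 = $65,115.3
Quailridge County: $65,115.3 × 0.01189 = $774.220917
Eastcliff USD: $65,115.3 × 0.01681 = $1,094.588193
Total = $774.220917 + $1,094.588193 = $1,868.80911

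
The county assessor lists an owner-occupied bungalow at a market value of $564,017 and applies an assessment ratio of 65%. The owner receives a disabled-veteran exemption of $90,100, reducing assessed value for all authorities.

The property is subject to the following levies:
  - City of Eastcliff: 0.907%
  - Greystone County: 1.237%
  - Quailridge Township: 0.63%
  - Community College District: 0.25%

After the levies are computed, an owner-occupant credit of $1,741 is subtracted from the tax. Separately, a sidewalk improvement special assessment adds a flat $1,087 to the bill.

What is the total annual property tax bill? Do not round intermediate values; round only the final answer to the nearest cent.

Assessed value = $564,017 × 0.65 = $366,611.05
Taxable value = $366,611.05 − $90,100 = $276,511.05
City of Eastcliff: $276,511.05 × 0.00907 = $2,507.9552235
Greystone County: $276,511.05 × 0.01237 = $3,420.4416885
Quailridge Township: $276,511.05 × 0.0063 = $1,742.019615
Community College District: $276,511.05 × 0.0025 = $691.277625
Levies subtotal = $8,361.694152
After credit = $8,361.694152 − $1,741 = $6,620.694152
Total = $6,620.694152 + $1,087 = $7,707.694152

$7,707.69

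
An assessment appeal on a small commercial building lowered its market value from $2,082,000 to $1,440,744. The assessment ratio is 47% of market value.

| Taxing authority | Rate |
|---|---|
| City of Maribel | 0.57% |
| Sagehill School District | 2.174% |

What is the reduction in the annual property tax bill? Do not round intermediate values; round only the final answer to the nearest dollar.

Old assessed value = $2,082,000 × 0.47 = $978,540
New assessed value = $1,440,744 × 0.47 = $677,149.68
Combined rate = 0.0057 + 0.02174 = 0.02744
Old tax = $978,540 × 0.02744 = $26,851.1376
New tax = $677,149.68 × 0.02744 = $18,580.9872192
Reduction = $26,851.1376 − $18,580.9872192 = $8,270.1503808

$8,270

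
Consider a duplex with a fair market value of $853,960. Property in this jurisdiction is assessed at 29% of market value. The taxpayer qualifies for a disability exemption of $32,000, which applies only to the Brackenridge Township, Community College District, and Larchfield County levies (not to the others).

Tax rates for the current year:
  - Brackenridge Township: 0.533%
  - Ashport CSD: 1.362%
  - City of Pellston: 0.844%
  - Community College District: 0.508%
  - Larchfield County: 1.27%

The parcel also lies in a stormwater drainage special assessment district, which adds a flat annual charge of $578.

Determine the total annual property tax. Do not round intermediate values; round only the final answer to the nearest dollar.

Assessed value = $853,960 × 0.29 = $247,648.4
Brackenridge Township: ($247,648.4 − $32,000) × 0.00533 = $215,648.4 × 0.00533 = $1,149.405972
Ashport CSD: $247,648.4 × 0.01362 = $3,372.971208
City of Pellston: $247,648.4 × 0.00844 = $2,090.152496
Community College District: ($247,648.4 − $32,000) × 0.00508 = $215,648.4 × 0.00508 = $1,095.493872
Larchfield County: ($247,648.4 − $32,000) × 0.0127 = $215,648.4 × 0.0127 = $2,738.73468
Levies subtotal = $10,446.758228
Total = $10,446.758228 + $578 = $11,024.758228

$11,025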